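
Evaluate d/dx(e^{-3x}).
- 3 e^{- 3 x}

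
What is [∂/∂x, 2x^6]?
12 x^{5}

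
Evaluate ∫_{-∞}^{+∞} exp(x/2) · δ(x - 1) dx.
e^{\frac{1}{2}}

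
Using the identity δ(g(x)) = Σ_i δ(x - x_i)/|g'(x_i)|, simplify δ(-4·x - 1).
\frac{\delta(x + 1/4)}{4}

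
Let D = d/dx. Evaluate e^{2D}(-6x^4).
- 6 x^{4} - 48 x^{3} - 144 x^{2} - 192 x - 96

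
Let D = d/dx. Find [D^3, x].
3D^{2}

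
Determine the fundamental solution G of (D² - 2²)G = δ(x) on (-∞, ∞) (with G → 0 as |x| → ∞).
-\frac{e^{-2|x|}}{4}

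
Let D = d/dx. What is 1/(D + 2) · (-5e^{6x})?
- \frac{5 e^{6 x}}{8}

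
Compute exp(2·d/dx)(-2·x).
- 2 x - 4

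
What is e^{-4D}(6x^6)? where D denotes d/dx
6 x^{6} - 144 x^{5} + 1440 x^{4} - 7680 x^{3} + 23040 x^{2} - 36864 x + 24576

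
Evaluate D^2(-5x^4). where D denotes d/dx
- 60 x^{2}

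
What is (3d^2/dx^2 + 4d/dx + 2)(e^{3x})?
41 e^{3 x}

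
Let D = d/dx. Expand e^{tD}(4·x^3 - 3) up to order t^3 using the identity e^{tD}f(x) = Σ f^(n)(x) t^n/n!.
4 t^{3} + 12 t^{2} x + 12 t x^{2} + 4 x^{3} - 3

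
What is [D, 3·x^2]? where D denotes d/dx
6 x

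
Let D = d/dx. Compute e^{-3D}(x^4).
x^{4} - 12 x^{3} + 54 x^{2} - 108 x + 81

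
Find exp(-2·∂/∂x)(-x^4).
- x^{4} + 8 x^{3} - 24 x^{2} + 32 x - 16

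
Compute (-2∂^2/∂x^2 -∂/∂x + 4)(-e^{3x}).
17 e^{3 x}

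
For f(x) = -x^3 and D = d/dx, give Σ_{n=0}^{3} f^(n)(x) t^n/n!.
- t^{3} - 3 t^{2} x - 3 t x^{2} - x^{3}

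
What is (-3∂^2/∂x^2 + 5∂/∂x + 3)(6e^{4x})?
- 150 e^{4 x}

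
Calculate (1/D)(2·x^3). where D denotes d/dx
\frac{x^{4}}{2}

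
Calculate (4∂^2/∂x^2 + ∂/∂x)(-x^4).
4 x^{2} \left(- x - 12\right)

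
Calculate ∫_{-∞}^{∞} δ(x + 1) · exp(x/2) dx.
e^{- \frac{1}{2}}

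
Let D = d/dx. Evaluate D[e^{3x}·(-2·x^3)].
6 x^{2} \left(- x - 1\right) e^{3 x}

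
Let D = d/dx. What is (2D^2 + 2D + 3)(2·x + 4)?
6 x + 16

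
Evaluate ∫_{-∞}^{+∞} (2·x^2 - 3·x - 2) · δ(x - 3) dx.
7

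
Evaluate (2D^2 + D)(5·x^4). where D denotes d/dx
20 x^{2} \left(x + 6\right)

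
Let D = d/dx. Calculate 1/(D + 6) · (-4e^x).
- \frac{4 e^{x}}{7}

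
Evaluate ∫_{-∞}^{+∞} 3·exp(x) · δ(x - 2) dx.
3 e^{2}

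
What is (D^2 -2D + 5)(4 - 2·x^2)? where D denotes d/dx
- 10 x^{2} + 8 x + 16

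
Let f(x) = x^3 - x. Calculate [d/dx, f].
3 x^{2} - 1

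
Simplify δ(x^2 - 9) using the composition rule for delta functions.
\frac{\delta(x - 3) + \delta(x + 3)}{6}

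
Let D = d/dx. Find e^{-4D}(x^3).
x^{3} - 12 x^{2} + 48 x - 64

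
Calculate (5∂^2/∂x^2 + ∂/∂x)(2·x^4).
8 x^{2} \left(x + 15\right)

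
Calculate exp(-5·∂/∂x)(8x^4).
8 x^{4} - 160 x^{3} + 1200 x^{2} - 4000 x + 5000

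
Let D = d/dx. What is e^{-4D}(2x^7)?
2 x^{7} - 56 x^{6} + 672 x^{5} - 4480 x^{4} + 17920 x^{3} - 43008 x^{2} + 57344 x - 32768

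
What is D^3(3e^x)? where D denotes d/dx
3 e^{x}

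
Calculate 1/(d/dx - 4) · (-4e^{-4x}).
\frac{e^{- 4 x}}{2}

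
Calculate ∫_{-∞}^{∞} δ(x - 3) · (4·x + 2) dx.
14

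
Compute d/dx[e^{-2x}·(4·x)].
4 \left(1 - 2 x\right) e^{- 2 x}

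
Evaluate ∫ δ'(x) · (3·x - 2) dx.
-3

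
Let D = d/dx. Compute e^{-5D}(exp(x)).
e^{x - 5}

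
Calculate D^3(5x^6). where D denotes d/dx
600 x^{3}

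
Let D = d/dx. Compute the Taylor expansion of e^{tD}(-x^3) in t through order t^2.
x \left(- 3 t^{2} - 3 t x - x^{2}\right)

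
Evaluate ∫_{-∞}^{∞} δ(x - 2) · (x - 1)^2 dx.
1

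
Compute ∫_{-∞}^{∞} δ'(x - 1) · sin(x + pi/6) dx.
- \cos{\left(\frac{\pi}{6} + 1 \right)}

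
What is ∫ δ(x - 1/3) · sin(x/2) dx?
\sin{\left(\frac{1}{6} \right)}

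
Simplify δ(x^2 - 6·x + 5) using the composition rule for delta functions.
\frac{\delta(x - 5) + \delta(x - 1)}{4}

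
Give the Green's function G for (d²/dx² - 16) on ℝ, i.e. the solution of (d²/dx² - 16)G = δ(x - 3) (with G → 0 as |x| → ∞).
-\frac{e^{-4|x - 3|}}{8}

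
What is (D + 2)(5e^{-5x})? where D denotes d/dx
- 15 e^{- 5 x}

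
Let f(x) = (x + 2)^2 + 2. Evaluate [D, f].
2 x + 4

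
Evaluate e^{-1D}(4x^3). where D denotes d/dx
4 x^{3} - 12 x^{2} + 12 x - 4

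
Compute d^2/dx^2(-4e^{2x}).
- 16 e^{2 x}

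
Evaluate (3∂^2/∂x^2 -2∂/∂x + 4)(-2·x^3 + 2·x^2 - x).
- 8 x^{3} + 20 x^{2} - 48 x + 14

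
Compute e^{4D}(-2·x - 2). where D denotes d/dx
- 2 x - 10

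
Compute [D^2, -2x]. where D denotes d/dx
-4D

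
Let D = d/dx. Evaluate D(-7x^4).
- 28 x^{3}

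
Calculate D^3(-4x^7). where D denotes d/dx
- 840 x^{4}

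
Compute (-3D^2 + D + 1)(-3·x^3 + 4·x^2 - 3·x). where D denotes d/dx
- 3 x^{3} - 5 x^{2} + 59 x - 27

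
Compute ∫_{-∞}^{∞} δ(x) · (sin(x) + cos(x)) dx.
1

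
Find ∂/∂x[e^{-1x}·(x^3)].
x^{2} \left(3 - x\right) e^{- x}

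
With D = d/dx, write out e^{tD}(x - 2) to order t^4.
t + x - 2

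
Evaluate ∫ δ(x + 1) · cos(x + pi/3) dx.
\sin{\left(\frac{\pi}{6} + 1 \right)}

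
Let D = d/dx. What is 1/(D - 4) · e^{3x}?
- e^{3 x}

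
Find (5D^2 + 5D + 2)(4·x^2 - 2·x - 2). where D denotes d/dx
8 x^{2} + 36 x + 26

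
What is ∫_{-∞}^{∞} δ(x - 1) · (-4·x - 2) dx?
-6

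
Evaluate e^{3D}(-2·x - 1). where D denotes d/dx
- 2 x - 7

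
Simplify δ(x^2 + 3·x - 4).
\frac{\delta(x - 1) + \delta(x + 4)}{5}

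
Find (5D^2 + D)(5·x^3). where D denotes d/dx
15 x \left(x + 10\right)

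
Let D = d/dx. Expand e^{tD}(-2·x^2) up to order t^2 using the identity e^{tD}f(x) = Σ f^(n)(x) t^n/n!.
- 2 t^{2} - 4 t x - 2 x^{2}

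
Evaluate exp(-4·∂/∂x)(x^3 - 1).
x^{3} - 12 x^{2} + 48 x - 65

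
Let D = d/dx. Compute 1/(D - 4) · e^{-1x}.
- \frac{e^{- x}}{5}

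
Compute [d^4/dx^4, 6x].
24\frac{d^{3}}{dx^{3}}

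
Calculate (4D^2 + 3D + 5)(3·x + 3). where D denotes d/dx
15 x + 24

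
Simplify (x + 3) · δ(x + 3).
0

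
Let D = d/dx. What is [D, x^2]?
2 x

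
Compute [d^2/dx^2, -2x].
-4\frac{d}{dx}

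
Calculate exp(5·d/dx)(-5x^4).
- 5 x^{4} - 100 x^{3} - 750 x^{2} - 2500 x - 3125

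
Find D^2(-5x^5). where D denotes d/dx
- 100 x^{3}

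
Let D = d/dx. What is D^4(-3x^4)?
-72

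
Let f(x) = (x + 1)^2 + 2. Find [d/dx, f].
2 x + 2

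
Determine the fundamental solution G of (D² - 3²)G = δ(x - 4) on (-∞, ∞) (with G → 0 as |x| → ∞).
-\frac{e^{-3|x - 4|}}{6}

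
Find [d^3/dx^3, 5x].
15\frac{d^{2}}{dx^{2}}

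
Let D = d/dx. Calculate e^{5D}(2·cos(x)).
2 \cos{\left(x + 5 \right)}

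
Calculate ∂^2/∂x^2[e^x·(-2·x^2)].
2 \left(- x^{2} - 4 x - 2\right) e^{x}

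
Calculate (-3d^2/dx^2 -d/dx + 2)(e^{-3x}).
- 22 e^{- 3 x}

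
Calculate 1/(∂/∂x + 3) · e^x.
\frac{e^{x}}{4}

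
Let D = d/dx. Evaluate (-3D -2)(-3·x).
6 x + 9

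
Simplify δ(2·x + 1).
\frac{\delta(x + 1/2)}{2}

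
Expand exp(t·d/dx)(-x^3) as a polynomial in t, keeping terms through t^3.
- t^{3} - 3 t^{2} x - 3 t x^{2} - x^{3}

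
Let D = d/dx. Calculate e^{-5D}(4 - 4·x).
24 - 4 x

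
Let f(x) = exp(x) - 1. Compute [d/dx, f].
e^{x}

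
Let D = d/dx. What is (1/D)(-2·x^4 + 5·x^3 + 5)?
- \frac{2 x^{5}}{5} + \frac{5 x^{4}}{4} + 5 x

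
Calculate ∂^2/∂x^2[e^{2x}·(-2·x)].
8 \left(- x - 1\right) e^{2 x}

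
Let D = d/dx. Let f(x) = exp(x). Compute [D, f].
e^{x}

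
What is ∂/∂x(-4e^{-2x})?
8 e^{- 2 x}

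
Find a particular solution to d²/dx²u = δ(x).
\frac{|x|}{2}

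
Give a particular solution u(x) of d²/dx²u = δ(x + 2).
\frac{|x + 2|}{2}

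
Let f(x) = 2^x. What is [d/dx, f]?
2^{x} \log{\left(2 \right)}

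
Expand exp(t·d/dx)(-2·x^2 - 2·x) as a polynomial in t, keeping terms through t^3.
- 2 t^{2} - 2 t \left(2 x + 1\right) - 2 x^{2} - 2 x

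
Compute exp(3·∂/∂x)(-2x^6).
- 2 x^{6} - 36 x^{5} - 270 x^{4} - 1080 x^{3} - 2430 x^{2} - 2916 x - 1458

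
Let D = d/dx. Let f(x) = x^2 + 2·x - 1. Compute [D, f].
2 x + 2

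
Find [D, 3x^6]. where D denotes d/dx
18 x^{5}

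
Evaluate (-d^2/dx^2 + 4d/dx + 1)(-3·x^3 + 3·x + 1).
- 3 x^{3} - 36 x^{2} + 21 x + 13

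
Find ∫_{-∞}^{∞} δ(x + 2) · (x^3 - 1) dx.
-9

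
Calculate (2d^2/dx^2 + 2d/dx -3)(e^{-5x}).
37 e^{- 5 x}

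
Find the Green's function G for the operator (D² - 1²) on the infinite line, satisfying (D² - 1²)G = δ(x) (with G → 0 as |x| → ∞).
-\frac{e^{-|x|}}{2}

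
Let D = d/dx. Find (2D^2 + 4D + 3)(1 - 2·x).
- 6 x - 5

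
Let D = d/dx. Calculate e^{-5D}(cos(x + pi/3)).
\cos{\left(x - 5 + \frac{\pi}{3} \right)}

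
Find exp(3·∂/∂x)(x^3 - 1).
x^{3} + 9 x^{2} + 27 x + 26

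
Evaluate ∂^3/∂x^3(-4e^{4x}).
- 256 e^{4 x}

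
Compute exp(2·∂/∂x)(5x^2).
5 x^{2} + 20 x + 20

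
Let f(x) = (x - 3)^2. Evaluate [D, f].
2 x - 6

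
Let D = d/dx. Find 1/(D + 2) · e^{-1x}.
e^{- x}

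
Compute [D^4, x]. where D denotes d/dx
4D^{3}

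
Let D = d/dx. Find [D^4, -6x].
-24D^{3}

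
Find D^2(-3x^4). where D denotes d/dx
- 36 x^{2}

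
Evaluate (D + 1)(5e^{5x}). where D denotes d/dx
30 e^{5 x}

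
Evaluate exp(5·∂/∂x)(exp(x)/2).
\frac{e^{x + 5}}{2}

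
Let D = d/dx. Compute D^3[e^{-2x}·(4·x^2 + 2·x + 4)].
8 \left(- 4 x^{2} + 10 x - 7\right) e^{- 2 x}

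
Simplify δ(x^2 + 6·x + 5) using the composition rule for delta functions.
\frac{\delta(x + 5) + \delta(x + 1)}{4}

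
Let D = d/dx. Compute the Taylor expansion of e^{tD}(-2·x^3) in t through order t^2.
2 x \left(- 3 t^{2} - 3 t x - x^{2}\right)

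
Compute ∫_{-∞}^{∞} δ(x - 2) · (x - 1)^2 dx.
1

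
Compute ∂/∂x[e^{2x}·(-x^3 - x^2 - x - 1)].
\left(- 2 x^{3} - 5 x^{2} - 4 x - 3\right) e^{2 x}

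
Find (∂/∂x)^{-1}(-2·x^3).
- \frac{x^{4}}{2}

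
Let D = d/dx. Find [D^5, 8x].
40D^{4}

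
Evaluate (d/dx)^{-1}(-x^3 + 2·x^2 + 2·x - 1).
- \frac{x^{4}}{4} + \frac{2 x^{3}}{3} + x^{2} - x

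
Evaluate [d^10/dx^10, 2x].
20\frac{d^{9}}{dx^{9}}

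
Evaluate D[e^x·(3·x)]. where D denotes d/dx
3 \left(x + 1\right) e^{x}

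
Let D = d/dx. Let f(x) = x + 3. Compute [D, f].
1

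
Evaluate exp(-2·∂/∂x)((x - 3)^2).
x^{2} - 10 x + 25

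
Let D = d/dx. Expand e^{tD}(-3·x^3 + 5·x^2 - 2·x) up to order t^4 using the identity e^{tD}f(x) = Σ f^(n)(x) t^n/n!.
- 3 t^{3} - t^{2} \left(9 x - 5\right) - t \left(9 x^{2} - 10 x + 2\right) - 3 x^{3} + 5 x^{2} - 2 x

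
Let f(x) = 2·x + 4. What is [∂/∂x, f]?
2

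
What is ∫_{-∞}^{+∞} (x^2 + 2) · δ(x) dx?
2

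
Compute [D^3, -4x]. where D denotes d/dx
-12D^{2}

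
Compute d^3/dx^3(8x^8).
2688 x^{5}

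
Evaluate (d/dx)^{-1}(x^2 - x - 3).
\frac{x^{3}}{3} - \frac{x^{2}}{2} - 3 x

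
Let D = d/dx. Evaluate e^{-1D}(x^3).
x^{3} - 3 x^{2} + 3 x - 1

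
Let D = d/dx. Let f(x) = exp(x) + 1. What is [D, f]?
e^{x}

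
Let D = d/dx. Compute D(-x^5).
- 5 x^{4}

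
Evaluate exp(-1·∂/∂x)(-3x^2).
- 3 x^{2} + 6 x - 3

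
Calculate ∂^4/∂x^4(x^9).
3024 x^{5}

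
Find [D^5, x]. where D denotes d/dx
5D^{4}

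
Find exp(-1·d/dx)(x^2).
x^{2} - 2 x + 1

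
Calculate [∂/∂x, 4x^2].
8 x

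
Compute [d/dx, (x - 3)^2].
2 x - 6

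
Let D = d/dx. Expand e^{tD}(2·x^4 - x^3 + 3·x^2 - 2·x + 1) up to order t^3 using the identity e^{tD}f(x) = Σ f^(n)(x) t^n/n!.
t^{3} \left(8 x - 1\right) + 3 t^{2} \left(4 x^{2} - x + 1\right) + t \left(8 x^{3} - 3 x^{2} + 6 x - 2\right) + 2 x^{4} - x^{3} + 3 x^{2} - 2 x + 1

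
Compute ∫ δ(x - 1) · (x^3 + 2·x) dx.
3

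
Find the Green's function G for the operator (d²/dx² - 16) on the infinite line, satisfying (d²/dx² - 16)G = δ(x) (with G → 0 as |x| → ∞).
-\frac{e^{-4|x|}}{8}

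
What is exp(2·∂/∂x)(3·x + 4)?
3 x + 10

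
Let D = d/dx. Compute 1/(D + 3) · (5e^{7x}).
\frac{e^{7 x}}{2}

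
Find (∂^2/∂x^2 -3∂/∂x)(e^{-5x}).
40 e^{- 5 x}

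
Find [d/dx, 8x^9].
72 x^{8}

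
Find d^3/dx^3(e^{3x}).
27 e^{3 x}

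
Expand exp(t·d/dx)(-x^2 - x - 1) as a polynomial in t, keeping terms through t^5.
- t^{2} - t \left(2 x + 1\right) - x^{2} - x - 1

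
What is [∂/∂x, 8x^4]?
32 x^{3}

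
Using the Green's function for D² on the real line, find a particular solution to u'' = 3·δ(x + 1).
\frac{3|x + 1|}{2}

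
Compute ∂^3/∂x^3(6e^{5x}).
750 e^{5 x}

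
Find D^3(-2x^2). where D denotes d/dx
0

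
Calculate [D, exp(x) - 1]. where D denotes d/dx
e^{x}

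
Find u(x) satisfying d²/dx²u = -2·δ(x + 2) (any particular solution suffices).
-|x + 2|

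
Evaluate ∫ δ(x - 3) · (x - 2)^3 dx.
1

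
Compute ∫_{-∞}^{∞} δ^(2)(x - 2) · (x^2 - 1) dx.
2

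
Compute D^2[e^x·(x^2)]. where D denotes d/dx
\left(x^{2} + 4 x + 2\right) e^{x}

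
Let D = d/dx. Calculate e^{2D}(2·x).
2 x + 4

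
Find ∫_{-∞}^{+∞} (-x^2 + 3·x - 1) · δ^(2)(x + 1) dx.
-2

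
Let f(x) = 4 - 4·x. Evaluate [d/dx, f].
-4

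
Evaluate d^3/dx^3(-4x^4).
- 96 x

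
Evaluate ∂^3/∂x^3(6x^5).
360 x^{2}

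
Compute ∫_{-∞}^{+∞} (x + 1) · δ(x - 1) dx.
2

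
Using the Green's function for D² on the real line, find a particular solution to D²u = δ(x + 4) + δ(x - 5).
\frac{|x + 4|}{2} + \frac{|x - 5|}{2}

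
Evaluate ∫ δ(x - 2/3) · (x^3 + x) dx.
\frac{26}{27}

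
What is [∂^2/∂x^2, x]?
2\frac{d}{dx}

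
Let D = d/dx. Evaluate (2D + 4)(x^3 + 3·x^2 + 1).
4 x^{3} + 18 x^{2} + 12 x + 4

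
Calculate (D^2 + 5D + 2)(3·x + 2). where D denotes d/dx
6 x + 19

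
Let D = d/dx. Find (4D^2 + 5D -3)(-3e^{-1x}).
12 e^{- x}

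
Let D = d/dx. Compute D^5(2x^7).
5040 x^{2}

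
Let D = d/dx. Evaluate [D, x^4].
4 x^{3}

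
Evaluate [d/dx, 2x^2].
4 x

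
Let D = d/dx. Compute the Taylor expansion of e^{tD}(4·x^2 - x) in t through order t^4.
4 t^{2} + t \left(8 x - 1\right) + 4 x^{2} - x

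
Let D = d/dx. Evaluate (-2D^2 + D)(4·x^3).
12 x \left(x - 4\right)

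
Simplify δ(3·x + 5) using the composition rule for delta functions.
\frac{\delta(x + 5/3)}{3}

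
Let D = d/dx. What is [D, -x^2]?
- 2 x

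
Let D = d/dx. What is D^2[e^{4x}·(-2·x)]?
\left(- 32 x - 16\right) e^{4 x}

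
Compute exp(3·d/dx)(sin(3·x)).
\sin{\left(3 x + 9 \right)}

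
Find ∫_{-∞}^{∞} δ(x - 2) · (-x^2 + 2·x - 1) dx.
-1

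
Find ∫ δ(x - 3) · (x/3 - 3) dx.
-2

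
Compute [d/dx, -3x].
-3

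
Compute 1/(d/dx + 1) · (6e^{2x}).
2 e^{2 x}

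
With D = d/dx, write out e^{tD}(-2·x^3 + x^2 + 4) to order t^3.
- 2 t^{3} - t^{2} \left(6 x - 1\right) - 2 t x \left(3 x - 1\right) - 2 x^{3} + x^{2} + 4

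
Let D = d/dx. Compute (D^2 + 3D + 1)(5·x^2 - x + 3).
5 x^{2} + 29 x + 10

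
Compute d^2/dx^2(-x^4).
- 12 x^{2}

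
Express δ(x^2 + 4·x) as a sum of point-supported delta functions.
\frac{\delta(x + 4) + \delta(x)}{4}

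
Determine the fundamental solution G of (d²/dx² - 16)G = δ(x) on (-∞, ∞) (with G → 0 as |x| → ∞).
-\frac{e^{-4|x|}}{8}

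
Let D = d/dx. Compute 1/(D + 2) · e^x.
\frac{e^{x}}{3}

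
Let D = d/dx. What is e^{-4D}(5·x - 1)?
5 x - 21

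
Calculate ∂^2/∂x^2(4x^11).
440 x^{9}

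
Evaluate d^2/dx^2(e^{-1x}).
e^{- x}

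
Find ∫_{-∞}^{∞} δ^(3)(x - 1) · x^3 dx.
-6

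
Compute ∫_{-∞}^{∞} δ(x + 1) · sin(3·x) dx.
- \sin{\left(3 \right)}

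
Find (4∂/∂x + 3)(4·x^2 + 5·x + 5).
12 x^{2} + 47 x + 35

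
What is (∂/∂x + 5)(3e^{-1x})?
12 e^{- x}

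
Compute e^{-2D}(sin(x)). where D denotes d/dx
\sin{\left(x - 2 \right)}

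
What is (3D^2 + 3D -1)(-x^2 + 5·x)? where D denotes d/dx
x^{2} - 11 x + 9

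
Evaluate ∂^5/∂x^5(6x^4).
0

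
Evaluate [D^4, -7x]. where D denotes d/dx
-28D^{3}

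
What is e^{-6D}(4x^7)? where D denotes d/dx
4 x^{7} - 168 x^{6} + 3024 x^{5} - 30240 x^{4} + 181440 x^{3} - 653184 x^{2} + 1306368 x - 1119744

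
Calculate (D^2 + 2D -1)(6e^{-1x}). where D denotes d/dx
- 12 e^{- x}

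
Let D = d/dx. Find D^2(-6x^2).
-12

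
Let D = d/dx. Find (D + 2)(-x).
- 2 x - 1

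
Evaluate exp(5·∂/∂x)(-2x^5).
- 2 x^{5} - 50 x^{4} - 500 x^{3} - 2500 x^{2} - 6250 x - 6250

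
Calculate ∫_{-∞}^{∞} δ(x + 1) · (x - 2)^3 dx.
-27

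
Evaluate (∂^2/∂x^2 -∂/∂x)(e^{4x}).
12 e^{4 x}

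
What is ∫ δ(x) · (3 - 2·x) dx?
3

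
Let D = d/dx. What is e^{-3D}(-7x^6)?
- 7 x^{6} + 126 x^{5} - 945 x^{4} + 3780 x^{3} - 8505 x^{2} + 10206 x - 5103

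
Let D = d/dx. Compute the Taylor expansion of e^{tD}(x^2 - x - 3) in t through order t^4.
t^{2} + t \left(2 x - 1\right) + x^{2} - x - 3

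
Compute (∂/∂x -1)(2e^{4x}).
6 e^{4 x}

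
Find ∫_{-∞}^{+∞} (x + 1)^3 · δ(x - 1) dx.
8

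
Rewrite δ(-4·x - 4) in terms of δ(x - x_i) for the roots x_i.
\frac{\delta(x + 1)}{4}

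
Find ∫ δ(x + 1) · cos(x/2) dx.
\cos{\left(\frac{1}{2} \right)}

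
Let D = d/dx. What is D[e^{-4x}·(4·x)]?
4 \left(1 - 4 x\right) e^{- 4 x}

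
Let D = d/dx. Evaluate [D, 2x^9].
18 x^{8}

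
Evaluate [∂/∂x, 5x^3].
15 x^{2}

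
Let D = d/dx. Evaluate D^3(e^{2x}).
8 e^{2 x}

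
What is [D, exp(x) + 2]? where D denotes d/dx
e^{x}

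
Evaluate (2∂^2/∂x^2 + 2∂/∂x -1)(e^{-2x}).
3 e^{- 2 x}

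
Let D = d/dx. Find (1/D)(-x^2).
- \frac{x^{3}}{3}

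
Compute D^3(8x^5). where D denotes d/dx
480 x^{2}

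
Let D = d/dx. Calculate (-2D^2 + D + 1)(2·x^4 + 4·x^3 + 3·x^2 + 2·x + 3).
2 x^{4} + 12 x^{3} - 33 x^{2} - 40 x - 7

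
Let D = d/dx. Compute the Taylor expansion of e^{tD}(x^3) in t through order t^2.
x \left(3 t^{2} + 3 t x + x^{2}\right)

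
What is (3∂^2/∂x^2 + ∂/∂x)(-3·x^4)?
12 x^{2} \left(- x - 9\right)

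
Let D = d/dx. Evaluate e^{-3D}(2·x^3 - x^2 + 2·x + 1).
2 x^{3} - 19 x^{2} + 62 x - 68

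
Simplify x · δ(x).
0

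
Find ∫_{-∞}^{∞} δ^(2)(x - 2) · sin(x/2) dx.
- \frac{\sin{\left(1 \right)}}{4}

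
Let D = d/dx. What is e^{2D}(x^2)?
x^{2} + 4 x + 4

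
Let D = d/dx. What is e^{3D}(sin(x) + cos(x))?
\sqrt{2} \sin{\left(x + \frac{\pi}{4} + 3 \right)}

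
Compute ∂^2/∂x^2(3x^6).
90 x^{4}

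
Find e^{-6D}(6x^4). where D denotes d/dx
6 x^{4} - 144 x^{3} + 1296 x^{2} - 5184 x + 7776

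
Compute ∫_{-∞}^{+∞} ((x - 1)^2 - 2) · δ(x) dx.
-1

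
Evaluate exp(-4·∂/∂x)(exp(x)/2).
\frac{e^{x - 4}}{2}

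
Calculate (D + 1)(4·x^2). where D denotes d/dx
4 x \left(x + 2\right)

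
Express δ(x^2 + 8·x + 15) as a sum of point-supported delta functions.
\frac{\delta(x + 5) + \delta(x + 3)}{2}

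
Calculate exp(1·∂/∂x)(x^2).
x^{2} + 2 x + 1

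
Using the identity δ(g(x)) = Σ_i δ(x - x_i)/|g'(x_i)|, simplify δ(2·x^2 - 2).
\frac{\delta(x - 1) + \delta(x + 1)}{4}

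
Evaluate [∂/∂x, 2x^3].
6 x^{2}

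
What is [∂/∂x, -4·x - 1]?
-4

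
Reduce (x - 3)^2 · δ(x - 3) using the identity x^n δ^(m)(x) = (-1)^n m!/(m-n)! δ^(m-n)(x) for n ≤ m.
0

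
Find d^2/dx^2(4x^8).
224 x^{6}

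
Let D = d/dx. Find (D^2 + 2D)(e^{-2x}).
0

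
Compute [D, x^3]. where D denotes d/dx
3 x^{2}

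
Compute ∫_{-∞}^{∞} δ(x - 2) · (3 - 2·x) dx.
-1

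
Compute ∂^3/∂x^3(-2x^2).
0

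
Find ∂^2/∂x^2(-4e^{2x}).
- 16 e^{2 x}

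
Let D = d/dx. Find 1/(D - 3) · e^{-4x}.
- \frac{e^{- 4 x}}{7}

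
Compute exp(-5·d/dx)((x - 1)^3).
x^{3} - 18 x^{2} + 108 x - 216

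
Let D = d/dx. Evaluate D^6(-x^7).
- 5040 x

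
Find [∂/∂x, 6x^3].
18 x^{2}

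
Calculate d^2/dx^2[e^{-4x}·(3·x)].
24 \left(2 x - 1\right) e^{- 4 x}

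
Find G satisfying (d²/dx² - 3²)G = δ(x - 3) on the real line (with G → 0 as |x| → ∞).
-\frac{e^{-3|x - 3|}}{6}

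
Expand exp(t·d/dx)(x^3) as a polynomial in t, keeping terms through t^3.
t^{3} + 3 t^{2} x + 3 t x^{2} + x^{3}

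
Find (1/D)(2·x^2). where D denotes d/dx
\frac{2 x^{3}}{3}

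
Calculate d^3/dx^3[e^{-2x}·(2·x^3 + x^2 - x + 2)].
4 \left(- 4 x^{3} + 16 x^{2} - 10 x - 7\right) e^{- 2 x}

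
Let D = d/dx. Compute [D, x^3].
3 x^{2}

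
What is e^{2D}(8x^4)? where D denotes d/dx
8 x^{4} + 64 x^{3} + 192 x^{2} + 256 x + 128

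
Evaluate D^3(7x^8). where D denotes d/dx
2352 x^{5}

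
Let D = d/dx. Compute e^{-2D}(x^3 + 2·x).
x^{3} - 6 x^{2} + 14 x - 12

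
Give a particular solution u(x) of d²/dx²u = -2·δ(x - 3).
-|x - 3|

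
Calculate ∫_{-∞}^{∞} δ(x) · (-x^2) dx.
0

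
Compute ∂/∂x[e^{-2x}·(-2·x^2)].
4 x \left(x - 1\right) e^{- 2 x}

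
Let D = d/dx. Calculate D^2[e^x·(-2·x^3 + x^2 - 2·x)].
\left(- 2 x^{3} - 11 x^{2} - 10 x - 2\right) e^{x}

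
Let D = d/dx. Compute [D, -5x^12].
- 60 x^{11}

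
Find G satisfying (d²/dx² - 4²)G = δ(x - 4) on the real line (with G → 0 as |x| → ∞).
-\frac{e^{-4|x - 4|}}{8}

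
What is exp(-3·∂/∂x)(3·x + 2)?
3 x - 7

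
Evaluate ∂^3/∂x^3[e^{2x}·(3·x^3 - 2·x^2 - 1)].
\left(24 x^{3} + 92 x^{2} + 60 x - 14\right) e^{2 x}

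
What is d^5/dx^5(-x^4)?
0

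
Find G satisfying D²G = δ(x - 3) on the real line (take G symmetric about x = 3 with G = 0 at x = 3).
\frac{|x - 3|}{2}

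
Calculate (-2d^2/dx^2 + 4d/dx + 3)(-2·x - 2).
- 6 x - 14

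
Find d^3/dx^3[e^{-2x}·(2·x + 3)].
- 16 x e^{- 2 x}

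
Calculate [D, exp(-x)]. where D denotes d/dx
- e^{- x}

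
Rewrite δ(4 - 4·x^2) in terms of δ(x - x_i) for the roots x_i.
\frac{\delta(x - 1) + \delta(x + 1)}{8}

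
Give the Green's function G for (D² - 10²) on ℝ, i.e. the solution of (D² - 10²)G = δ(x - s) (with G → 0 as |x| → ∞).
-\frac{e^{-10|x-s|}}{20}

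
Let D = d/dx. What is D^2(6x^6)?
180 x^{4}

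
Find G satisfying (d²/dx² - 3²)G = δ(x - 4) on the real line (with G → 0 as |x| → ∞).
-\frac{e^{-3|x - 4|}}{6}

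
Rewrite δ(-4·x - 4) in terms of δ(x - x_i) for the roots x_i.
\frac{\delta(x + 1)}{4}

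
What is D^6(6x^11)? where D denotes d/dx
1995840 x^{5}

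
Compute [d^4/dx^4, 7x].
28\frac{d^{3}}{dx^{3}}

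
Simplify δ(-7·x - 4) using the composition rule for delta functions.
\frac{\delta(x + 4/7)}{7}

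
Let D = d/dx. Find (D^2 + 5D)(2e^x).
12 e^{x}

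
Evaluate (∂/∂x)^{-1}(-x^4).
- \frac{x^{5}}{5}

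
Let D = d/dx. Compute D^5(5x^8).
33600 x^{3}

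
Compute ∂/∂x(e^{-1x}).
- e^{- x}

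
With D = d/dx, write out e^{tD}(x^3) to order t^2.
x \left(3 t^{2} + 3 t x + x^{2}\right)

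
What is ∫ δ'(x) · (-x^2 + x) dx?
-1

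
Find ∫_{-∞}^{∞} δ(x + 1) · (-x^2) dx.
-1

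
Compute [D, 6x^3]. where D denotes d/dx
18 x^{2}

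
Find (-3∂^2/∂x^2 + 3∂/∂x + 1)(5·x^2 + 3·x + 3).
5 x^{2} + 33 x - 18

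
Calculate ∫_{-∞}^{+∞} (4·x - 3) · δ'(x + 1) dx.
-4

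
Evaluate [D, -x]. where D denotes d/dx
-1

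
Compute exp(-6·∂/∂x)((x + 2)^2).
x^{2} - 8 x + 16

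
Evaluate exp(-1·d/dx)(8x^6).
8 x^{6} - 48 x^{5} + 120 x^{4} - 160 x^{3} + 120 x^{2} - 48 x + 8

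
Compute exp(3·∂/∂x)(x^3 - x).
x^{3} + 9 x^{2} + 26 x + 24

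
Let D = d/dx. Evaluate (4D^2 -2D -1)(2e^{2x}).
22 e^{2 x}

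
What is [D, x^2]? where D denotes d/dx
2 x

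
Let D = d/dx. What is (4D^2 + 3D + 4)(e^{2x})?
26 e^{2 x}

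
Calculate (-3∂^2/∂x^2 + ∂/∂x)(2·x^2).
4 x - 12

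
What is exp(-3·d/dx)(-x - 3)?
- x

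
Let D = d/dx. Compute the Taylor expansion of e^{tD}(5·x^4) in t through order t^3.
5 x \left(4 t^{3} + 6 t^{2} x + 4 t x^{2} + x^{3}\right)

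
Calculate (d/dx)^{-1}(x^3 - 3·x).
\frac{x^{4}}{4} - \frac{3 x^{2}}{2}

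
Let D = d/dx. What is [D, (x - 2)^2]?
2 x - 4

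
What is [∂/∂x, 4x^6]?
24 x^{5}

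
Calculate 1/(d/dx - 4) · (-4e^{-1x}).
\frac{4 e^{- x}}{5}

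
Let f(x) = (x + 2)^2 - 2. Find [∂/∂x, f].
2 x + 4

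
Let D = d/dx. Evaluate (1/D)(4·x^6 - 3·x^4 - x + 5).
\frac{4 x^{7}}{7} - \frac{3 x^{5}}{5} - \frac{x^{2}}{2} + 5 x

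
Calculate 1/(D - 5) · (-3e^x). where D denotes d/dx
\frac{3 e^{x}}{4}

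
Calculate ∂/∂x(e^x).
e^{x}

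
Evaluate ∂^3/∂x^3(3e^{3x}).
81 e^{3 x}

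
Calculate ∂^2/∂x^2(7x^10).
630 x^{8}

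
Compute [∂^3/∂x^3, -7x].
-21\frac{d^{2}}{dx^{2}}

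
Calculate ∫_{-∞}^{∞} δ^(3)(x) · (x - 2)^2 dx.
0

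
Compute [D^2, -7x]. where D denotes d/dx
-14D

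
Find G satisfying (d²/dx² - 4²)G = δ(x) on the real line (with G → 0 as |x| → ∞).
-\frac{e^{-4|x|}}{8}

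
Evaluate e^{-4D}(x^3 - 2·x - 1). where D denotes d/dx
x^{3} - 12 x^{2} + 46 x - 57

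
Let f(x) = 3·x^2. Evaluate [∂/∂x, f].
6 x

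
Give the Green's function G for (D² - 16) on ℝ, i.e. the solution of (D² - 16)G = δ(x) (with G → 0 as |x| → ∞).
-\frac{e^{-4|x|}}{8}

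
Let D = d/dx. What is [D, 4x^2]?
8 x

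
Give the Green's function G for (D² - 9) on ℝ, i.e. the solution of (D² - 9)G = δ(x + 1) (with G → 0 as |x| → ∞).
-\frac{e^{-3|x + 1|}}{6}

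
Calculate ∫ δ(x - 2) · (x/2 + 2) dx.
3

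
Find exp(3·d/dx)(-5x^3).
- 5 x^{3} - 45 x^{2} - 135 x - 135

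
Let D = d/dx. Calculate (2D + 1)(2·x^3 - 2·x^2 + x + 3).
2 x^{3} + 10 x^{2} - 7 x + 5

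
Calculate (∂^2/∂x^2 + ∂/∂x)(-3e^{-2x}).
- 6 e^{- 2 x}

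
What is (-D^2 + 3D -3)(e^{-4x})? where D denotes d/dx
- 31 e^{- 4 x}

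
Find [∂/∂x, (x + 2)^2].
2 x + 4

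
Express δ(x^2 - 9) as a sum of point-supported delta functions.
\frac{\delta(x - 3) + \delta(x + 3)}{6}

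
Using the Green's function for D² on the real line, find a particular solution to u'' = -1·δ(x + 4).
-\frac{|x + 4|}{2}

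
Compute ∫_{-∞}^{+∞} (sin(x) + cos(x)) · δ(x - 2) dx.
\cos{\left(2 \right)} + \sin{\left(2 \right)}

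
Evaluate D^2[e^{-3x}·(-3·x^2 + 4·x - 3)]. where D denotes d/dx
3 \left(- 9 x^{2} + 24 x - 19\right) e^{- 3 x}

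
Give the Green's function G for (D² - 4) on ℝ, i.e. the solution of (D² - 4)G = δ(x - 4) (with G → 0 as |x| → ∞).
-\frac{e^{-2|x - 4|}}{4}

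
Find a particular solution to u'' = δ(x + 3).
\frac{|x + 3|}{2}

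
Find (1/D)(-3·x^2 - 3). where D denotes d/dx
- x^{3} - 3 x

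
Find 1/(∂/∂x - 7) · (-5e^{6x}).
5 e^{6 x}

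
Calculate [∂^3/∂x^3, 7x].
21\frac{d^{2}}{dx^{2}}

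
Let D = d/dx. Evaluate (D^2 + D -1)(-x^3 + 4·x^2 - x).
x^{3} - 7 x^{2} + 3 x + 7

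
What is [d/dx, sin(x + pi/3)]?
\cos{\left(x + \frac{\pi}{3} \right)}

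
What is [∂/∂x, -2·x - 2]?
-2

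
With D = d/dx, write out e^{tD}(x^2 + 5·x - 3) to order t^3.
t^{2} + t \left(2 x + 5\right) + x^{2} + 5 x - 3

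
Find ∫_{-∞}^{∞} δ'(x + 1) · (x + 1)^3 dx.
0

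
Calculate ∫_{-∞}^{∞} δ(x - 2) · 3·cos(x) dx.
3 \cos{\left(2 \right)}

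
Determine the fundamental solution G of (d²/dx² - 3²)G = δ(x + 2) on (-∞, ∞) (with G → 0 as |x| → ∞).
-\frac{e^{-3|x + 2|}}{6}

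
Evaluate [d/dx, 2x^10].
20 x^{9}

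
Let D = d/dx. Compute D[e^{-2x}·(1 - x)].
\left(2 x - 3\right) e^{- 2 x}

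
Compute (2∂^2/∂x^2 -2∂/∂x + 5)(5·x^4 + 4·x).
25 x^{4} - 40 x^{3} + 120 x^{2} + 20 x - 8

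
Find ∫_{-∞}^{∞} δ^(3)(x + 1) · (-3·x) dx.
0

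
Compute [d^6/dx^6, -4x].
-24\frac{d^{5}}{dx^{5}}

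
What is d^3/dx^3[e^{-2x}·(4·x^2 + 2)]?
32 \left(- x^{2} + 3 x - 2\right) e^{- 2 x}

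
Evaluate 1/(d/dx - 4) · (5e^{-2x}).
- \frac{5 e^{- 2 x}}{6}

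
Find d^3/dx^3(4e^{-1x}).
- 4 e^{- x}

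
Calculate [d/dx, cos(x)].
- \sin{\left(x \right)}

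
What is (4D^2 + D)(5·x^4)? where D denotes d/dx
20 x^{2} \left(x + 12\right)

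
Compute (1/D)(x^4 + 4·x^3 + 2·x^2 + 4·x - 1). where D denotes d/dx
\frac{x^{5}}{5} + x^{4} + \frac{2 x^{3}}{3} + 2 x^{2} - x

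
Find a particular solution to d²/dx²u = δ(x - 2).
\frac{|x - 2|}{2}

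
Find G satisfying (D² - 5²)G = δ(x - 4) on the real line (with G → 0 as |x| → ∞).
-\frac{e^{-5|x - 4|}}{10}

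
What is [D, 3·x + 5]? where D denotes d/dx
3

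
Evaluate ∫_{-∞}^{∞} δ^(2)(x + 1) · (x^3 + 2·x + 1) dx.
-6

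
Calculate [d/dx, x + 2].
1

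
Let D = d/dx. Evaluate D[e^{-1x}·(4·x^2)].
4 x \left(2 - x\right) e^{- x}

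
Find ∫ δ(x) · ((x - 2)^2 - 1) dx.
3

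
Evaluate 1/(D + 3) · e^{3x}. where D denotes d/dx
\frac{e^{3 x}}{6}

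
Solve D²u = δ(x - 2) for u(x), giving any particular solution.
\frac{|x - 2|}{2}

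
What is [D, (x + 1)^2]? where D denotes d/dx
2 x + 2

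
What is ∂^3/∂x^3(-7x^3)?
-42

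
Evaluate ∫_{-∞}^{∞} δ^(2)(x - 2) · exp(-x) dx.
e^{-2}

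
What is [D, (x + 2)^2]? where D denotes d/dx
2 x + 4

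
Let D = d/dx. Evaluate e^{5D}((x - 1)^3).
x^{3} + 12 x^{2} + 48 x + 64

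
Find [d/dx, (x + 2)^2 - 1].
2 x + 4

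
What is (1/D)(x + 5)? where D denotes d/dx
\frac{x^{2}}{2} + 5 x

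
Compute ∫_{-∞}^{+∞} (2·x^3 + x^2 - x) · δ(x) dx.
0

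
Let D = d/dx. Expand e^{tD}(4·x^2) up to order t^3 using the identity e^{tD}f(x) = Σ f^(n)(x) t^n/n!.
4 t^{2} + 8 t x + 4 x^{2}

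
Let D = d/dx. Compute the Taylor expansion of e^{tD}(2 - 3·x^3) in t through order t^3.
- 3 t^{3} - 9 t^{2} x - 9 t x^{2} - 3 x^{3} + 2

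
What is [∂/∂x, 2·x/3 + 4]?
\frac{2}{3}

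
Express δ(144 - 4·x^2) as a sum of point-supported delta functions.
\frac{\delta(x - 6) + \delta(x + 6)}{48}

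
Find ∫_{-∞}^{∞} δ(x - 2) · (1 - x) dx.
-1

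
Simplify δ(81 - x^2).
\frac{\delta(x - 9) + \delta(x + 9)}{18}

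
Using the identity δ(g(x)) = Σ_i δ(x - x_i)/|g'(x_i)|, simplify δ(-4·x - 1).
\frac{\delta(x + 1/4)}{4}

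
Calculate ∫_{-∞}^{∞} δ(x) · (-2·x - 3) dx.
-3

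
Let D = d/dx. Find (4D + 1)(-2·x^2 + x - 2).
- 2 x^{2} - 15 x + 2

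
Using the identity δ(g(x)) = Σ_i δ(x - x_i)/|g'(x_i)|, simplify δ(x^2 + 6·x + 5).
\frac{\delta(x + 5) + \delta(x + 1)}{4}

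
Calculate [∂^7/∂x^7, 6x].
42\frac{d^{6}}{dx^{6}}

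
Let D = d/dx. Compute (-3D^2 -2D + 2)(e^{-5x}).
- 63 e^{- 5 x}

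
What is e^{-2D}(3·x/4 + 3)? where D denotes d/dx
\frac{3 x}{4} + \frac{3}{2}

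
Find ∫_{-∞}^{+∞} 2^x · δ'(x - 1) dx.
- \log{\left(4 \right)}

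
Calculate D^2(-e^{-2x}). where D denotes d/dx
- 4 e^{- 2 x}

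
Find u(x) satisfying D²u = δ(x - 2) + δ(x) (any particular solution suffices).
\frac{|x - 2|}{2} + \frac{|x|}{2}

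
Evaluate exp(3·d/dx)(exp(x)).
e^{x + 3}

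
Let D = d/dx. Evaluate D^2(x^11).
110 x^{9}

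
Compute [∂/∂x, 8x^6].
48 x^{5}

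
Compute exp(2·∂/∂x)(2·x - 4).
2 x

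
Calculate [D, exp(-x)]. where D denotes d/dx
- e^{- x}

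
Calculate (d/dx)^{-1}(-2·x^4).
- \frac{2 x^{5}}{5}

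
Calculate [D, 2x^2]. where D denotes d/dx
4 x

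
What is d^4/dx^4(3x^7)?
2520 x^{3}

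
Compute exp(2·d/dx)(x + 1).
x + 3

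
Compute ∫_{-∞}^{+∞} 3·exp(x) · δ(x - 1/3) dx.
3 e^{\frac{1}{3}}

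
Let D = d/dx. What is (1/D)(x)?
\frac{x^{2}}{2}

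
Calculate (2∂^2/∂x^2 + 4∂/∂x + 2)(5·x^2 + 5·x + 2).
10 x^{2} + 50 x + 44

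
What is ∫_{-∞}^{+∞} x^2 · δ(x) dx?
0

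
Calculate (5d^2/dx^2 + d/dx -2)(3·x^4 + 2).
- 6 x^{4} + 12 x^{3} + 180 x^{2} - 4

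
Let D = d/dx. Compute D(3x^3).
9 x^{2}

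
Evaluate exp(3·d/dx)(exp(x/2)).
e^{\frac{x}{2} + \frac{3}{2}}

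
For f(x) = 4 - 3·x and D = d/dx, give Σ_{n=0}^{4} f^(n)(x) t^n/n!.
- 3 t - 3 x + 4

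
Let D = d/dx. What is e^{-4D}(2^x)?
2^{x - 4}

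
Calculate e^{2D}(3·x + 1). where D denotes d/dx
3 x + 7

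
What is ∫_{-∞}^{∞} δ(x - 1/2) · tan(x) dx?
\tan{\left(\frac{1}{2} \right)}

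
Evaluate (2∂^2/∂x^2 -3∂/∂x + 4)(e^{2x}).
6 e^{2 x}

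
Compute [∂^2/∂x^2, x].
2\frac{d}{dx}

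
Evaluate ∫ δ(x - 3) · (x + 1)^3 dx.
64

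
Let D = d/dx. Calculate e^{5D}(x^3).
x^{3} + 15 x^{2} + 75 x + 125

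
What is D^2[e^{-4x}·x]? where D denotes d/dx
8 \left(2 x - 1\right) e^{- 4 x}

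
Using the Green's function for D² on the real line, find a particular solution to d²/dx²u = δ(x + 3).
\frac{|x + 3|}{2}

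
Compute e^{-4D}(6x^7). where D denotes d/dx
6 x^{7} - 168 x^{6} + 2016 x^{5} - 13440 x^{4} + 53760 x^{3} - 129024 x^{2} + 172032 x - 98304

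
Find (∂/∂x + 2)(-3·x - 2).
- 6 x - 7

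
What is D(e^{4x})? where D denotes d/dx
4 e^{4 x}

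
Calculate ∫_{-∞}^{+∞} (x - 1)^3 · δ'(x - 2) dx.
-3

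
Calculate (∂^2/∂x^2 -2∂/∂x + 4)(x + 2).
4 x + 6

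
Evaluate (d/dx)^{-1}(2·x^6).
\frac{2 x^{7}}{7}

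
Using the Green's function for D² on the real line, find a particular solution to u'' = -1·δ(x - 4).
-\frac{|x - 4|}{2}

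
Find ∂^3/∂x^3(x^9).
504 x^{6}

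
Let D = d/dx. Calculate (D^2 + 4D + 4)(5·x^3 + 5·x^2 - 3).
20 x^{3} + 80 x^{2} + 70 x - 2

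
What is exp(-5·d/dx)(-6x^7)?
- 6 x^{7} + 210 x^{6} - 3150 x^{5} + 26250 x^{4} - 131250 x^{3} + 393750 x^{2} - 656250 x + 468750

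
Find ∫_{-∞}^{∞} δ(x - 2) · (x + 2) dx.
4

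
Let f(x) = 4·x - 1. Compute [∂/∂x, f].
4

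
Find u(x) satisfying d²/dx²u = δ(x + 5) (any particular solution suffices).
\frac{|x + 5|}{2}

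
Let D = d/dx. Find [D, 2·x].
2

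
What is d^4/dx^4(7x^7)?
5880 x^{3}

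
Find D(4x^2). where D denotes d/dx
8 x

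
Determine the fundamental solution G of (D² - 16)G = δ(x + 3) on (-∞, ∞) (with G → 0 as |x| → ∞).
-\frac{e^{-4|x + 3|}}{8}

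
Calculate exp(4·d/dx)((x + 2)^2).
x^{2} + 12 x + 36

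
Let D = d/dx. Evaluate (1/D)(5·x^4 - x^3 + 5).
x^{5} - \frac{x^{4}}{4} + 5 x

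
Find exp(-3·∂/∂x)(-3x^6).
- 3 x^{6} + 54 x^{5} - 405 x^{4} + 1620 x^{3} - 3645 x^{2} + 4374 x - 2187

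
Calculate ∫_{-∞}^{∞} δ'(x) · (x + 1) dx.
-1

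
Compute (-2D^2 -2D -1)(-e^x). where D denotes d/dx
5 e^{x}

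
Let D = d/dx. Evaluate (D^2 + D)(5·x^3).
15 x \left(x + 2\right)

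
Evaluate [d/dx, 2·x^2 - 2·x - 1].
4 x - 2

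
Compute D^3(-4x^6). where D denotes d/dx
- 480 x^{3}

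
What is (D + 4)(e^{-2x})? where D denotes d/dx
2 e^{- 2 x}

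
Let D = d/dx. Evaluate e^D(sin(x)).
\sin{\left(x + 1 \right)}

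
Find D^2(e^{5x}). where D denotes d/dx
25 e^{5 x}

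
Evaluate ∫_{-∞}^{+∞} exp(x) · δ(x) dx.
1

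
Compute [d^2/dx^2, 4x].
8\frac{d}{dx}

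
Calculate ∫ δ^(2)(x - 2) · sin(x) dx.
- \sin{\left(2 \right)}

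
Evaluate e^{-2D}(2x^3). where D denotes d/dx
2 x^{3} - 12 x^{2} + 24 x - 16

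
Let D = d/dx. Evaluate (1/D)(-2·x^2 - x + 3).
- \frac{2 x^{3}}{3} - \frac{x^{2}}{2} + 3 x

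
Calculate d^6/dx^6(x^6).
720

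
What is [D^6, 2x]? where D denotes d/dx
12D^{5}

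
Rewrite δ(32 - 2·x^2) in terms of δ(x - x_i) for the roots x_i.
\frac{\delta(x - 4) + \delta(x + 4)}{16}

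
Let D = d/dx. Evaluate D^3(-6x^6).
- 720 x^{3}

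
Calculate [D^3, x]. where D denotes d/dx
3D^{2}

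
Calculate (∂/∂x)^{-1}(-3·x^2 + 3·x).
- x^{3} + \frac{3 x^{2}}{2}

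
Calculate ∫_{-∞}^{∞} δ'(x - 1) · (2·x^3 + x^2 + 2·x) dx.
-10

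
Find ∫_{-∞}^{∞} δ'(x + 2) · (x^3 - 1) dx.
-12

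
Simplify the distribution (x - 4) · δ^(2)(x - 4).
-2\delta'(x - 4)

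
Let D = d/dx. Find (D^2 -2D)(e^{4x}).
8 e^{4 x}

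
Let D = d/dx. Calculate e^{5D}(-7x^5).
- 7 x^{5} - 175 x^{4} - 1750 x^{3} - 8750 x^{2} - 21875 x - 21875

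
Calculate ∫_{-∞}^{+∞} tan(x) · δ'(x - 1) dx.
- \tan^{2}{\left(1 \right)} - 1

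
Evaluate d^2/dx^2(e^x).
e^{x}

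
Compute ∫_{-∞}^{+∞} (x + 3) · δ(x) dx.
3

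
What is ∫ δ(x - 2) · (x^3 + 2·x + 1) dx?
13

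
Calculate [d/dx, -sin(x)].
- \cos{\left(x \right)}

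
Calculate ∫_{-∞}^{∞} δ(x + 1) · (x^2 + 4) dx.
5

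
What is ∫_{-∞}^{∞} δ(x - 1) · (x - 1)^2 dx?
0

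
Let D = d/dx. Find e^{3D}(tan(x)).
\tan{\left(x + 3 \right)}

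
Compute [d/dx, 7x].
7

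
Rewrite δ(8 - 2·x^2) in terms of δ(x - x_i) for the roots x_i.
\frac{\delta(x - 2) + \delta(x + 2)}{8}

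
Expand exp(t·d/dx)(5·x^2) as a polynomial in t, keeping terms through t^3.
5 t^{2} + 10 t x + 5 x^{2}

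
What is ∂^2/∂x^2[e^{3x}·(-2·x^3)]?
- 6 x \left(3 x^{2} + 6 x + 2\right) e^{3 x}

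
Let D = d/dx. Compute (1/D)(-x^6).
- \frac{x^{7}}{7}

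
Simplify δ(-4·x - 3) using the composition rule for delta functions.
\frac{\delta(x + 3/4)}{4}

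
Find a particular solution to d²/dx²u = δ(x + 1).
\frac{|x + 1|}{2}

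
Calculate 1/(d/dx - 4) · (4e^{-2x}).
- \frac{2 e^{- 2 x}}{3}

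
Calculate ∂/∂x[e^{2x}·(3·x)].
\left(6 x + 3\right) e^{2 x}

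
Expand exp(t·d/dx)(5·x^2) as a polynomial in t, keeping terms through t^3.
5 t^{2} + 10 t x + 5 x^{2}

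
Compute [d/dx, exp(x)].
e^{x}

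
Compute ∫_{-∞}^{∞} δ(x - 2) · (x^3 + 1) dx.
9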